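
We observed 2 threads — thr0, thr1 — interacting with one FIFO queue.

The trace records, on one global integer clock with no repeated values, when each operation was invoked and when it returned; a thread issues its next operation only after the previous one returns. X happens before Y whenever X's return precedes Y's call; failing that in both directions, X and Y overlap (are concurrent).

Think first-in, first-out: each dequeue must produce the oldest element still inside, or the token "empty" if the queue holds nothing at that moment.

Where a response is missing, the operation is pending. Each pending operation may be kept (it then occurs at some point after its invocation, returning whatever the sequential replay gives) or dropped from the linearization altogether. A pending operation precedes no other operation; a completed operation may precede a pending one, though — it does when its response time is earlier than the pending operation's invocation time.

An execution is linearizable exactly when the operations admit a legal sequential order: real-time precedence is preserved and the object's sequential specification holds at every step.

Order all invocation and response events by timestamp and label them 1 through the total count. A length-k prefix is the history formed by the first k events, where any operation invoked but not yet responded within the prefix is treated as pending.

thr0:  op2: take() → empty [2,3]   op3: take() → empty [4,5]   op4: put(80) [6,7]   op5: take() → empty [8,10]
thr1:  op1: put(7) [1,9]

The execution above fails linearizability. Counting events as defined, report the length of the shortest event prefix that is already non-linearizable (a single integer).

10

events 1..9 are still linearizable — one witness is op2, op3, op1, op4:
step 1: op2 take() → empty — queue <>
step 2: op3 take() → empty — queue <>
step 3: op1 put(7) — queue <7>
step 4: op4 put(80) — queue <7,80>
once event 10 joins (op5's response, time 10), exhaustive search finds no witness
for example op1, op2, op3, op4, op5 fails at step 2: op2 take() → empty is not legal there
for example op2, op1, op3, op4, op5 fails at step 3: op3 take() → empty is not legal there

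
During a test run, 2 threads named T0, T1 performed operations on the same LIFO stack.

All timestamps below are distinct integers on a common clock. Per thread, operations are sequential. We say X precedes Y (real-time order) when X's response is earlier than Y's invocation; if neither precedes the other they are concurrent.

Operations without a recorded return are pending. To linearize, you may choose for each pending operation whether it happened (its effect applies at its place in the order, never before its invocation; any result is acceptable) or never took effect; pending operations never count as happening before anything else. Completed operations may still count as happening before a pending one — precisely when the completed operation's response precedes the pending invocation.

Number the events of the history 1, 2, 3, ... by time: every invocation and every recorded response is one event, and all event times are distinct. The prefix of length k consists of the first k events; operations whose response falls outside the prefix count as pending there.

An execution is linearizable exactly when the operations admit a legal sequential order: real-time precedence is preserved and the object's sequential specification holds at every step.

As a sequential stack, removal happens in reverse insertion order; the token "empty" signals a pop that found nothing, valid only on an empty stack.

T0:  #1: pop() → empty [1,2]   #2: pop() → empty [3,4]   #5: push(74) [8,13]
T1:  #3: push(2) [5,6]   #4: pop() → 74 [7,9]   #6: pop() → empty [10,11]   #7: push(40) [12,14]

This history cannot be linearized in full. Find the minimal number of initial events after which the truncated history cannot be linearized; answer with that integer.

a valid linearization of events 1..10 exists, for instance #1, #2, #3, #5, #4:
1. #1 pop() → empty, leaving stack <>
2. #2 pop() → empty, leaving stack <>
3. #3 push(2), leaving stack <2>
4. #5 push(74) (pending, included), leaving stack <2,74>
5. #4 pop() → 74, leaving stack <2>
with event 11 included (#6 responding at time 11), all real-time-consistent orders fail
completion choices over the 1 pending operation (#5) were checked; none helps
sample order #1, #2, #3, #4, #6 (pending dropped) stalls at step 4 — #4 pop() → 74 has no legal effect

11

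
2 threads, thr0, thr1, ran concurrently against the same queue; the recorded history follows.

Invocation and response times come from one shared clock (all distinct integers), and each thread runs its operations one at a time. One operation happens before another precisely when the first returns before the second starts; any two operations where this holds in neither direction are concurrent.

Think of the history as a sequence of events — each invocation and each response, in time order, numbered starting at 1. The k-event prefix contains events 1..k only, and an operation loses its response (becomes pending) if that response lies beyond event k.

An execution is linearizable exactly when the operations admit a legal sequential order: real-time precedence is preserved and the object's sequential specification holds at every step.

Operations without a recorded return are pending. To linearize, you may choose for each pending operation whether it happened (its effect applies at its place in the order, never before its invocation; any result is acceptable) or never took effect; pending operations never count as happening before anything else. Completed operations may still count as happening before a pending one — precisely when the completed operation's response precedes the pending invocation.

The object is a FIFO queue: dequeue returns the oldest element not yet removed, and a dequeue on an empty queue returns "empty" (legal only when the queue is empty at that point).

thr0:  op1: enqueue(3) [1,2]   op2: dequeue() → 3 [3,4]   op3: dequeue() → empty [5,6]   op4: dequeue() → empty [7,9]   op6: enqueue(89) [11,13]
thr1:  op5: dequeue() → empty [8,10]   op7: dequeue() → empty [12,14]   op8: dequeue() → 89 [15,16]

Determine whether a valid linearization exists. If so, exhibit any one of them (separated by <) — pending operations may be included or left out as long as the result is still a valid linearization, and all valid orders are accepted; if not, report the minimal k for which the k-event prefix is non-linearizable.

linearizable — witness: op1 < op2 < op3 < op4 < op5 < op7 < op6 < op8

step 1: op1 enqueue(3) — queue <3>
step 2: op2 dequeue() → 3 — queue <>
step 3: op3 dequeue() → empty — queue <>
step 4: op4 dequeue() → empty — queue <>
step 5: op5 dequeue() → empty — queue <>
step 6: op7 dequeue() → empty — queue <>
step 7: op6 enqueue(89) — queue <89>
step 8: op8 dequeue() → 89 — queue <>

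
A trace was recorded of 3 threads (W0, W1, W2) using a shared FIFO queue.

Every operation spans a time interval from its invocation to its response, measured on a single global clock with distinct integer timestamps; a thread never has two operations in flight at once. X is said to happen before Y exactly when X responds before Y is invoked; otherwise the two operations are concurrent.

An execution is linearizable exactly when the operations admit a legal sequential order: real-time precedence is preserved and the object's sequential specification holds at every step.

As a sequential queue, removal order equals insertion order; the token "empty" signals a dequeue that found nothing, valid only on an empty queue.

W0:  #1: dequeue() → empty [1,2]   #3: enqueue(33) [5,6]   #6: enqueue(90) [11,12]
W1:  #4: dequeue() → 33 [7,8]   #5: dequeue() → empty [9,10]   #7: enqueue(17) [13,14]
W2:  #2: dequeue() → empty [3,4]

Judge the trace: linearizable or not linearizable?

linearizable

witness order: #1, #2, #3, #4, #5, #6, #7
1. #1 dequeue() → empty, leaving queue <>
2. #2 dequeue() → empty, leaving queue <>
3. #3 enqueue(33), leaving queue <33>
4. #4 dequeue() → 33, leaving queue <>
5. #5 dequeue() → empty, leaving queue <>
6. #6 enqueue(90), leaving queue <90>
7. #7 enqueue(17), leaving queue <90,17>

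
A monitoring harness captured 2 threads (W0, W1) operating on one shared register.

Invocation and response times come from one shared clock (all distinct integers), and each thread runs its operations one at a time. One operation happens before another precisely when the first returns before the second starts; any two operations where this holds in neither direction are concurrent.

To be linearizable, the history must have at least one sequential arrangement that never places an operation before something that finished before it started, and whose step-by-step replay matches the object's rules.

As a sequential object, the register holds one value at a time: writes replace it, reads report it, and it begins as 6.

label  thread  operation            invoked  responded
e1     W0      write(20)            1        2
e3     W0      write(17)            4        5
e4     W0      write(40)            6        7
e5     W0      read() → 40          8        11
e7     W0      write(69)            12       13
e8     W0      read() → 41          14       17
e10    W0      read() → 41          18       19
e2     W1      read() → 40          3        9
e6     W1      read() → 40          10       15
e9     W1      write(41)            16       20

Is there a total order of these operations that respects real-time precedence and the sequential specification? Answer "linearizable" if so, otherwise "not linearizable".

linearizable

a witness: e1, e3, e4, e2, e5, e6, e7, e9, e8, e10
1. e1 write(20), leaving value 20
2. e3 write(17), leaving value 17
3. e4 write(40), leaving value 40
4. e2 read() → 40, leaving value 40
5. e5 read() → 40, leaving value 40
6. e6 read() → 40, leaving value 40
7. e7 write(69), leaving value 69
8. e9 write(41), leaving value 41
9. e8 read() → 41, leaving value 41
10. e10 read() → 41, leaving value 41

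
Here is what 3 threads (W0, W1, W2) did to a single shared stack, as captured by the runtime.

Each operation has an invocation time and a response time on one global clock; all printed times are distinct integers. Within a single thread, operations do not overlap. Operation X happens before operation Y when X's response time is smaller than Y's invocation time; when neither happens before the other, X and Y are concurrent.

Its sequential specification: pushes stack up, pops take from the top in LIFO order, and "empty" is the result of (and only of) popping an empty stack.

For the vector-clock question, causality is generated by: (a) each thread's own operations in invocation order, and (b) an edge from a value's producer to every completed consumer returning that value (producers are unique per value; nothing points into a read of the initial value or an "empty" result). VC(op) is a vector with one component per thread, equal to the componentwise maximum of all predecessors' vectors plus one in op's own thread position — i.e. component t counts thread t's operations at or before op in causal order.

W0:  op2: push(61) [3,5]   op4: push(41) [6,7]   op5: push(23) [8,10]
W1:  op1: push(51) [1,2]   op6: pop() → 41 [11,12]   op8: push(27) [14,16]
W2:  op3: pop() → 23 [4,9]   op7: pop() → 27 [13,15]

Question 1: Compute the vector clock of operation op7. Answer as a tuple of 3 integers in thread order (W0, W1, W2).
invoked at 1, op1 has no predecessors; its own W1 bump gives (0, 1, 0)
invoked at 3, op2 has no predecessors; its own W0 bump gives (1, 0, 0)
invoked at 6, op4 merges VC(op2)=(1, 0, 0) and bumps W0's slot → (2, 0, 0)
invoked at 8, op5 merges VC(op4)=(2, 0, 0) and bumps W0's slot → (3, 0, 0)
invoked at 11, op6 merges VC(op1)=(0, 1, 0), VC(op4)=(2, 0, 0) and bumps W1's slot → (2, 2, 0)
invoked at 4, op3 merges VC(op5)=(3, 0, 0) and bumps W2's slot → (3, 0, 1)
invoked at 14, op8 merges VC(op6)=(2, 2, 0) and bumps W1's slot → (2, 3, 0)
invoked at 13, op7 merges VC(op3)=(3, 0, 1), VC(op8)=(2, 3, 0) and bumps W2's slot → (3, 3, 2)
target: VC(op7) = (3, 3, 2)

(3, 3, 2)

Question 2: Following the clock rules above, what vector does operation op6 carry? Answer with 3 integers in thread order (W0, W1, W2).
no predecessors for op1 (invoked 1): W1 increments from zero → (0, 1, 0)
no predecessors for op2 (invoked 3): W0 increments from zero → (1, 0, 0)
op4, invoked 6, takes VC(op2)=(1, 0, 0) under max, adds 1 for W0 → (2, 0, 0)
op5, invoked 8, takes VC(op4)=(2, 0, 0) under max, adds 1 for W0 → (3, 0, 0)
op6, invoked 11, takes VC(op1)=(0, 1, 0), VC(op4)=(2, 0, 0) under max, adds 1 for W1 → (2, 2, 0)
op3, invoked 4, takes VC(op5)=(3, 0, 0) under max, adds 1 for W2 → (3, 0, 1)
op8, invoked 14, takes VC(op6)=(2, 2, 0) under max, adds 1 for W1 → (2, 3, 0)
op7, invoked 13, takes VC(op3)=(3, 0, 1), VC(op8)=(2, 3, 0) under max, adds 1 for W2 → (3, 3, 2)
target: VC(op6) = (2, 2, 0)

(2, 2, 0)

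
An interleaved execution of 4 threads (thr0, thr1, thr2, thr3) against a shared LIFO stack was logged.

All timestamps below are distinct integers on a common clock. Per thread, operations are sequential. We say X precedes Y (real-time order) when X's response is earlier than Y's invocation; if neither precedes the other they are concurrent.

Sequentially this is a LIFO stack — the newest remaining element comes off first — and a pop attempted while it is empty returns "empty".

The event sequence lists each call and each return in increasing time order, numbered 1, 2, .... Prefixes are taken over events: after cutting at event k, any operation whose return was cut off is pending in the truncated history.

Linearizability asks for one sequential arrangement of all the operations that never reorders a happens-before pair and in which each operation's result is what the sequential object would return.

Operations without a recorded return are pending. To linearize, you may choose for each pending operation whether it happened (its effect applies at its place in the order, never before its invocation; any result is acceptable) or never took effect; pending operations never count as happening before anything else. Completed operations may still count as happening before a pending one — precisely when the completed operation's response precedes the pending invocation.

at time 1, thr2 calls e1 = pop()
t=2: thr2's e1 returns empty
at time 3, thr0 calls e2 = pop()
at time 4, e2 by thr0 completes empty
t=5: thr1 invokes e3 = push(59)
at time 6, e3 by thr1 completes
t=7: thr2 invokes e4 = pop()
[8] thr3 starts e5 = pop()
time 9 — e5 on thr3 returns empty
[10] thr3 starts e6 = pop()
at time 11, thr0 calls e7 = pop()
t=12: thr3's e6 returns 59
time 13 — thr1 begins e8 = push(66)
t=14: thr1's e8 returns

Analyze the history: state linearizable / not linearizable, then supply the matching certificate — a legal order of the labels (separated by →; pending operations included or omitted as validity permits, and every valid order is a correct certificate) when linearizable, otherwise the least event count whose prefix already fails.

through event 11 a valid linearization exists; event 12 (e6 responding at time 12) ends that
exactly one order of the 5 completed ops respects real time; the LIFO stack replay fails
include/drop combinations of the 2 pending operations (e4, e7) were all tried; none helps
sample order e1, e2, e3, e5, e6 (pending dropped) stalls at step 4 — e5 pop() → empty has no legal effect

not linearizable — minimal violating prefix: 12 events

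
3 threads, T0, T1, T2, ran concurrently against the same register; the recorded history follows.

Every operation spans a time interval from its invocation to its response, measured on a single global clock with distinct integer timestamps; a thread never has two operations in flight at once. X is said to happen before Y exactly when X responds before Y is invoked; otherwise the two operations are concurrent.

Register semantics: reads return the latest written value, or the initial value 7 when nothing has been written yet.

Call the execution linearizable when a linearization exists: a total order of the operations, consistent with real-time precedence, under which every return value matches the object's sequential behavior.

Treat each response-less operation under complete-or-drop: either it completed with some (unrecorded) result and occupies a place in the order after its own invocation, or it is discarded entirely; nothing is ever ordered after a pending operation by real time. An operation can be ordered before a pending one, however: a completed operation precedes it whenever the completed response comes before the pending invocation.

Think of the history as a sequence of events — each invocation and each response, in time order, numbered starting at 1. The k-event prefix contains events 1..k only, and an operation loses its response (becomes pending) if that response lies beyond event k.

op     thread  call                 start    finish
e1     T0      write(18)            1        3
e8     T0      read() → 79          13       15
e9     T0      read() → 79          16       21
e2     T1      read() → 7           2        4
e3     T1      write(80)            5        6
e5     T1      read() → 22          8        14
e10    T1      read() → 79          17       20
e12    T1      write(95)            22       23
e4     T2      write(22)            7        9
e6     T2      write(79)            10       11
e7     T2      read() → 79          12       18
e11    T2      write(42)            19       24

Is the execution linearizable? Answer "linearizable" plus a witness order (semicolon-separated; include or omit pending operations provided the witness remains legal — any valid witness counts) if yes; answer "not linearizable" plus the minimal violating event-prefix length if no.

step 1: e2 read() → 7 — value 7
step 2: e1 write(18) — value 18
step 3: e3 write(80) — value 80
step 4: e4 write(22) — value 22
step 5: e5 read() → 22 — value 22
step 6: e6 write(79) — value 79
step 7: e7 read() → 79 — value 79
step 8: e8 read() → 79 — value 79
step 9: e9 read() → 79 — value 79
step 10: e10 read() → 79 — value 79
step 11: e11 write(42) — value 42
step 12: e12 write(95) — value 95

linearizable — witness: e2; e1; e3; e4; e5; e6; e7; e8; e9; e10; e11; e12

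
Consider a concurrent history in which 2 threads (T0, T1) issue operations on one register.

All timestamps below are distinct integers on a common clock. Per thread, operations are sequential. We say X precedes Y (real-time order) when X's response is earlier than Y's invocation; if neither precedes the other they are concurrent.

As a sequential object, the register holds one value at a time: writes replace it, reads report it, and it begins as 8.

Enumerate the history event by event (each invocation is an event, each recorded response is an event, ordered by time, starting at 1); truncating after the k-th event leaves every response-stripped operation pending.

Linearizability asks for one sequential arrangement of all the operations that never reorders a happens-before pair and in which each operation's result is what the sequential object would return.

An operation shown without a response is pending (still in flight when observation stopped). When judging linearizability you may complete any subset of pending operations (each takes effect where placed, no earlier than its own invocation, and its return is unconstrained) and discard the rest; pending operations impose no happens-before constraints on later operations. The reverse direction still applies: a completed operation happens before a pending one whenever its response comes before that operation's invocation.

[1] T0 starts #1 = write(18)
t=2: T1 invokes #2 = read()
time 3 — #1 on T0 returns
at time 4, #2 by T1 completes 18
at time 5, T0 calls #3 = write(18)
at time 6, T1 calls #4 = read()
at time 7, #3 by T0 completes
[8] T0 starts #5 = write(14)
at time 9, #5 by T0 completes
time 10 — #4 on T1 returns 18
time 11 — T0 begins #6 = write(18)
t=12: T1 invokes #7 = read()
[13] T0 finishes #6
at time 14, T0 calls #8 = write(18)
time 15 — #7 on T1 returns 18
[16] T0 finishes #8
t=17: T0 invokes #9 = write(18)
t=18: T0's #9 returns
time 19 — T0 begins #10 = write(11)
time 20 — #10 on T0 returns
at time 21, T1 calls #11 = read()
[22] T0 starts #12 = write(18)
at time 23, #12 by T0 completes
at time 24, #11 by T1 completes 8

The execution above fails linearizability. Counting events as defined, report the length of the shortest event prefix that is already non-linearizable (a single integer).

24

events 1..23 are linearizable; a witness order is #1, #2, #3, #4, #5, #6, #7, #8, #9, #10, #11, #12:
after step 1 (#1 write(18)): value 18
after step 2 (#2 read() → 18): value 18
after step 3 (#3 write(18)): value 18
after step 4 (#4 read() → 18): value 18
after step 5 (#5 write(14)): value 14
after step 6 (#6 write(18)): value 18
after step 7 (#7 read() → 18): value 18
after step 8 (#8 write(18)): value 18
after step 9 (#9 write(18)): value 18
after step 10 (#10 write(11)): value 11
after step 11 (#11 read() (pending, included)): value 11
after step 12 (#12 write(18)): value 18
include event 24 — #11 responding at 24 — and every candidate order breaks
e.g. #1, #2, #3, #4, #5, #6, #7, #8, #9, #10, #11, #12: illegal at step 11, since #11 read() → 8 cannot apply there
e.g. #1, #2, #3, #4, #5, #6, #7, #8, #9, #10, #12, #11: illegal at step 12, since #11 read() → 8 cannot apply there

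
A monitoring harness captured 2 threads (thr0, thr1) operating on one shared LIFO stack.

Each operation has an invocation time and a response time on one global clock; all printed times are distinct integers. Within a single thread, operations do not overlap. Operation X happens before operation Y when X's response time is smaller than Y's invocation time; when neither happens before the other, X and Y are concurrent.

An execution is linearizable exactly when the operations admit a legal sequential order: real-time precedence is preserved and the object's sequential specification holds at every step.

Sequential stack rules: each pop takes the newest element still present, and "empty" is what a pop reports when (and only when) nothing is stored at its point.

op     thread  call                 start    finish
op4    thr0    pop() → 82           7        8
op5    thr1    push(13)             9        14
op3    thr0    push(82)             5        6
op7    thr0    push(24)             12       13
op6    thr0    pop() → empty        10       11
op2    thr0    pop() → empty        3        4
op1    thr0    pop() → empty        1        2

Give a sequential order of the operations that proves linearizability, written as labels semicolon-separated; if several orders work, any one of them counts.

op1; op2; op3; op4; op6; op5; op7

1. op1 pop() → empty, leaving stack <>
2. op2 pop() → empty, leaving stack <>
3. op3 push(82), leaving stack <82>
4. op4 pop() → 82, leaving stack <>
5. op6 pop() → empty, leaving stack <>
6. op5 push(13), leaving stack <13>
7. op7 push(24), leaving stack <13,24>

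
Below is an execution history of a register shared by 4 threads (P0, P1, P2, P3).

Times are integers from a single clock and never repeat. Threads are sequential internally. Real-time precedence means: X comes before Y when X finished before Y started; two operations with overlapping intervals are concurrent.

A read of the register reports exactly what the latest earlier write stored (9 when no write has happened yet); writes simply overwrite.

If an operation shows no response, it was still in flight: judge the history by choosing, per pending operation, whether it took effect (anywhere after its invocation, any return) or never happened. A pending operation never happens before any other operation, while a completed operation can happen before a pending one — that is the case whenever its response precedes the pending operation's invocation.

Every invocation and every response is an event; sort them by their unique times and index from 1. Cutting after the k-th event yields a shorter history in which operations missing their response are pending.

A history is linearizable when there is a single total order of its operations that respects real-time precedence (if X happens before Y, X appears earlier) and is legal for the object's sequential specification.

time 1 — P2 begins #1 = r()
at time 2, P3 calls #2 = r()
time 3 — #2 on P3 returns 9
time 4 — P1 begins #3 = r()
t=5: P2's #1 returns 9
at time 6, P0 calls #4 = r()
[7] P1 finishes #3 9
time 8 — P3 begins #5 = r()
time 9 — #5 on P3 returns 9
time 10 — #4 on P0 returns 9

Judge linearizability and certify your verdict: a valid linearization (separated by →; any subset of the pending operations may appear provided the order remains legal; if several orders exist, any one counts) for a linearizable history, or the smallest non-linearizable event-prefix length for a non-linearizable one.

1. #1 r() → 9, leaving value 9
2. #2 r() → 9, leaving value 9
3. #3 r() → 9, leaving value 9
4. #4 r() → 9, leaving value 9
5. #5 r() → 9, leaving value 9

linearizable — witness: #1 → #2 → #3 → #4 → #5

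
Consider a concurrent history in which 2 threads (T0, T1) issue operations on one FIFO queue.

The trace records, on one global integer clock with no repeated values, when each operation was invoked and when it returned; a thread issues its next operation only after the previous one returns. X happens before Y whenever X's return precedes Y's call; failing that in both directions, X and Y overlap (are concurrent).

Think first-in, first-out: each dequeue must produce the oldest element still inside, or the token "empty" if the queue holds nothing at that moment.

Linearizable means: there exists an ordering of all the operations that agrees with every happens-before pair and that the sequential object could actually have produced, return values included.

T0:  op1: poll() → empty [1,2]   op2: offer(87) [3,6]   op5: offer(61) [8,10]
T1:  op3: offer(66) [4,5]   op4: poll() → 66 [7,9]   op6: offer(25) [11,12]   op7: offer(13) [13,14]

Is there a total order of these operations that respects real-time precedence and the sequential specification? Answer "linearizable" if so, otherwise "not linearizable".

a witness: op1, op3, op2, op4, op5, op6, op7
after step 1 (op1 poll() → empty): queue <>
after step 2 (op3 offer(66)): queue <66>
after step 3 (op2 offer(87)): queue <66,87>
after step 4 (op4 poll() → 66): queue <87>
after step 5 (op5 offer(61)): queue <87,61>
after step 6 (op6 offer(25)): queue <87,61,25>
after step 7 (op7 offer(13)): queue <87,61,25,13>

linearizable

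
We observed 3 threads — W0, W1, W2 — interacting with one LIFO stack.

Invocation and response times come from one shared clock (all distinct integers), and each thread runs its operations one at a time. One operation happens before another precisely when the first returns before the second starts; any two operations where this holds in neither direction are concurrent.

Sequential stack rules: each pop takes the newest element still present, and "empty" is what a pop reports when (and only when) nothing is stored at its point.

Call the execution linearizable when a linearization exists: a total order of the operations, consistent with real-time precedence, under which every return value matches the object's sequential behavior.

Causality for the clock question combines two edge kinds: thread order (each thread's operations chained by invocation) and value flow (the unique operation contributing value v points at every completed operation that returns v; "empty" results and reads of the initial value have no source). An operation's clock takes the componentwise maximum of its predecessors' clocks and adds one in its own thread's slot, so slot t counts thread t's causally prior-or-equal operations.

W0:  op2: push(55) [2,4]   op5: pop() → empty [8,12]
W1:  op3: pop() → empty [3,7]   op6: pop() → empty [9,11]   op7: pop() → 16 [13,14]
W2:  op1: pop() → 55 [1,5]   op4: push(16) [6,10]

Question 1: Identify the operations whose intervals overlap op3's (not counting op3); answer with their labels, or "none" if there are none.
op1, op2, op4

op3 runs from 3 to 7; window-overlapping ops are concurrent
op1 [1,5]: concurrent
op2 [2,4]: concurrent
op4 [6,10]: concurrent
op5 [8,12]: after
op6 [9,11]: after
op7 [13,14]: after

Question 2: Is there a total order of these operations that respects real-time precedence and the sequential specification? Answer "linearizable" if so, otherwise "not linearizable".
linearizable

a witness: op2, op1, op3, op5, op6, op4, op7
1. op2 push(55), leaving stack <55>
2. op1 pop() → 55, leaving stack <>
3. op3 pop() → empty, leaving stack <>
4. op5 pop() → empty, leaving stack <>
5. op6 pop() → empty, leaving stack <>
6. op4 push(16), leaving stack <16>
7. op7 pop() → 16, leaving stack <>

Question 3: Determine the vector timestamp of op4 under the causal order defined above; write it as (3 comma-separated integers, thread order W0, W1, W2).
(1, 0, 2)

root op op3, invoked 3: fresh clock plus W1's own tick → (0, 1, 0)
root op op2, invoked 2: fresh clock plus W0's own tick → (1, 0, 0)
op6, invoked 9, takes VC(op3)=(0, 1, 0) under max, adds 1 for W1 → (0, 2, 0)
op1, invoked 1, takes VC(op2)=(1, 0, 0) under max, adds 1 for W2 → (1, 0, 1)
op5, invoked 8, takes VC(op2)=(1, 0, 0) under max, adds 1 for W0 → (2, 0, 0)
op4, invoked 6, takes VC(op1)=(1, 0, 1) under max, adds 1 for W2 → (1, 0, 2)
op7, invoked 13, takes VC(op4)=(1, 0, 2), VC(op6)=(0, 2, 0) under max, adds 1 for W1 → (1, 3, 2)
target: VC(op4) = (1, 0, 2)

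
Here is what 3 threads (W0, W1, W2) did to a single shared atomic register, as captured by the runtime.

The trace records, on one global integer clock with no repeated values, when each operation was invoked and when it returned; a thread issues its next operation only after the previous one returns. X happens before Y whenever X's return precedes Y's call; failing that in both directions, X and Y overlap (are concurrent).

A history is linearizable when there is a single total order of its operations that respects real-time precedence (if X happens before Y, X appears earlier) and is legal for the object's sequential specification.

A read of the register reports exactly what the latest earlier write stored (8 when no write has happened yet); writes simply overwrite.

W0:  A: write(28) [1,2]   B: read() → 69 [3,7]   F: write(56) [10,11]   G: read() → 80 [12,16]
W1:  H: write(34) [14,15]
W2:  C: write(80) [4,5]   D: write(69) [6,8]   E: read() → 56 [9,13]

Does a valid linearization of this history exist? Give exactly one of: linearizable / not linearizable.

not linearizable

prefix check: 1..15 passes, 1..16 fails once G's time-16 response joins
no legal order exists: 15 real-time-consistent candidates over 8 completed atomic register operations, all rejected
take A, B, C, D, E, F, G, H: step 2 already fails, because B read() → 69 cannot occur there
take A, B, C, D, E, F, H, G: step 2 already fails, because B read() → 69 cannot occur there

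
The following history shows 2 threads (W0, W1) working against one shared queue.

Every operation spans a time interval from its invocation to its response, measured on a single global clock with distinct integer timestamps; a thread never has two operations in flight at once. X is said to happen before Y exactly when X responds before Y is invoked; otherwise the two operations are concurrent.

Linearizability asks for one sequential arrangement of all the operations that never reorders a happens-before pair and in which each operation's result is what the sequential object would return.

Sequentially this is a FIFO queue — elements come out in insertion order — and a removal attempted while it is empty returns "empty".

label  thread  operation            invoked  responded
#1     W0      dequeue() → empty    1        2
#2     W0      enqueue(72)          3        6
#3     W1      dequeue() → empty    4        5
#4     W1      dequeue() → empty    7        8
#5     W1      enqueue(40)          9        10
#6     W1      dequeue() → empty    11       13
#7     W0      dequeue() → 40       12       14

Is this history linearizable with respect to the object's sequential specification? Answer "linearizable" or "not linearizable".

not linearizable

prefix check: 1..7 passes, 1..8 fails once #4's time-8 response joins
no legal order exists: 2 real-time-consistent candidates over 4 completed queue operations, all rejected
sample order #1, #2, #3, #4 stalls at step 3 — #3 dequeue() → empty has no legal effect
sample order #1, #3, #2, #4 stalls at step 4 — #4 dequeue() → empty has no legal effect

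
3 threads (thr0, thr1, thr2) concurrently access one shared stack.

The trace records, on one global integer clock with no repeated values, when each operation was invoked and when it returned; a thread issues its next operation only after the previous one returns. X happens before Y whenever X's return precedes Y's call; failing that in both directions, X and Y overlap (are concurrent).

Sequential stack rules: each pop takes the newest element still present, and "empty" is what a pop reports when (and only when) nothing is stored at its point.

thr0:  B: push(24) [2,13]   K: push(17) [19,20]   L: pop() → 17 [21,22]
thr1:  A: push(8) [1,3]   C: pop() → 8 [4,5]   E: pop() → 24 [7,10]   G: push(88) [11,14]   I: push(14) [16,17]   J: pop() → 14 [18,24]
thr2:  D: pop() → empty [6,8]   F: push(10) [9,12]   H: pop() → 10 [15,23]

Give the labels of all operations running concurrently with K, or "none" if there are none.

K spans [19,20]: anything still running between times 19 and 20 counts as concurrent
A [1,3]: before
B [2,13]: before
C [4,5]: before
D [6,8]: before
E [7,10]: before
F [9,12]: before
G [11,14]: before
H [15,23]: concurrent
I [16,17]: before
J [18,24]: concurrent
L [21,22]: after

H, J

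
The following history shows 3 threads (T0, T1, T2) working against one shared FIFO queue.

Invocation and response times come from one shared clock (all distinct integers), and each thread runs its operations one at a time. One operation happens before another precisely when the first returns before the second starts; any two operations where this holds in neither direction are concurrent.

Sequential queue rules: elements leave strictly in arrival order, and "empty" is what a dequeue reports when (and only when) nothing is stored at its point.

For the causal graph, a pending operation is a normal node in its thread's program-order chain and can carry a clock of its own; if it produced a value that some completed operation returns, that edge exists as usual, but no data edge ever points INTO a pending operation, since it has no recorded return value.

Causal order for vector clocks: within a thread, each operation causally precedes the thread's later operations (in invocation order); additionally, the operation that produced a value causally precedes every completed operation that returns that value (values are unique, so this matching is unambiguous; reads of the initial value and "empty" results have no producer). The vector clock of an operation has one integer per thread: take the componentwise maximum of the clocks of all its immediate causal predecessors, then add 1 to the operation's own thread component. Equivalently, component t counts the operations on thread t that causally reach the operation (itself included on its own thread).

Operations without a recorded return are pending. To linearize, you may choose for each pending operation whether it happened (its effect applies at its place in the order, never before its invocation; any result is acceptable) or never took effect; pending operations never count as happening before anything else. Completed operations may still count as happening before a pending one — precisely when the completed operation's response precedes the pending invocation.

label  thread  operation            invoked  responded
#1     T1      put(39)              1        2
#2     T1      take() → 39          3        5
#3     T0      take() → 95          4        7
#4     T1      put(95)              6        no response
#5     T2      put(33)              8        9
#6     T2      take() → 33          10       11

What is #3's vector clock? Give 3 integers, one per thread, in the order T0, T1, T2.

(1, 3, 0)

no predecessors for #5 (invoked 8): T2 increments from zero → (0, 0, 1)
no predecessors for #1 (invoked 1): T1 increments from zero → (0, 1, 0)
#6, invoked 10, takes VC(#5)=(0, 0, 1) under max, adds 1 for T2 → (0, 0, 2)
#2, invoked 3, takes VC(#1)=(0, 1, 0) under max, adds 1 for T1 → (0, 2, 0)
#4, invoked 6, takes VC(#2)=(0, 2, 0) under max, adds 1 for T1 → (0, 3, 0)
#3, invoked 4, takes VC(#4)=(0, 3, 0) under max, adds 1 for T0 → (1, 3, 0)
target: VC(#3) = (1, 3, 0)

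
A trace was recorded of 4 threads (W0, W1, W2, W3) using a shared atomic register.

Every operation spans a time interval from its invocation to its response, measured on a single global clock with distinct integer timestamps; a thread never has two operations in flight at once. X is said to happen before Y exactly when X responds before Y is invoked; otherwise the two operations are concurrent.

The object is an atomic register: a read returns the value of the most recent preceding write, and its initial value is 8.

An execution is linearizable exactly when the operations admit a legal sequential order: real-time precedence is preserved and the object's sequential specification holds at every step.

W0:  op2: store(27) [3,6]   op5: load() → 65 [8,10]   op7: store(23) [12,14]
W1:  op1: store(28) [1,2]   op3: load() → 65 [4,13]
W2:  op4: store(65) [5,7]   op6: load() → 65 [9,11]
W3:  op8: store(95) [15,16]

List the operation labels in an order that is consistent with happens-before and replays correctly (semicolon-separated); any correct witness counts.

op1; op2; op4; op3; op5; op6; op7; op8

after step 1 (op1 store(28)): value 28
after step 2 (op2 store(27)): value 27
after step 3 (op4 store(65)): value 65
after step 4 (op3 load() → 65): value 65
after step 5 (op5 load() → 65): value 65
after step 6 (op6 load() → 65): value 65
after step 7 (op7 store(23)): value 23
after step 8 (op8 store(95)): value 95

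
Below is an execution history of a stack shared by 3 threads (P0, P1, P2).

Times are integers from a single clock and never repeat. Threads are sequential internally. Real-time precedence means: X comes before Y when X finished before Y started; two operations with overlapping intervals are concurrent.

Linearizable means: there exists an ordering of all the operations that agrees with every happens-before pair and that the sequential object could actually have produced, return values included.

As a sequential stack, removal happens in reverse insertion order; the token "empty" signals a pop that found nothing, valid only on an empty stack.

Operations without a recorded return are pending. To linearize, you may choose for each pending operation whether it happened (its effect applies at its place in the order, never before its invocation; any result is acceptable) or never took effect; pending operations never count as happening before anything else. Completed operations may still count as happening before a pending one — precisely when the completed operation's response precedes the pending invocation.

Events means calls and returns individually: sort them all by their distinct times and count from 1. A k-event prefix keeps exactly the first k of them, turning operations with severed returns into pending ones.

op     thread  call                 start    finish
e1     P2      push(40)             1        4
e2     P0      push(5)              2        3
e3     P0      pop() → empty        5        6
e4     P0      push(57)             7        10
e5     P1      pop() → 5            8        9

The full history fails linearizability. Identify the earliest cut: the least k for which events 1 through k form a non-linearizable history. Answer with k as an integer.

events 1..5 are linearizable, e.g. via e1, e2:
after step 1 (e1 push(40)): stack <40>
after step 2 (e2 push(5)): stack <40,5>
at event 6 (e3's time-6 response) nothing linearizes any more
sample order e1, e2, e3 stalls at step 3 — e3 pop() → empty has no legal effect
sample order e2, e1, e3 stalls at step 3 — e3 pop() → empty has no legal effect

6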